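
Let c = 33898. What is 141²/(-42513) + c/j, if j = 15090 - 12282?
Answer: 230879971/19896084 ≈ 11.604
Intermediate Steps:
j = 2808
141²/(-42513) + c/j = 141²/(-42513) + 33898/2808 = 19881*(-1/42513) + 33898*(1/2808) = -6627/14171 + 16949/1404 = 230879971/19896084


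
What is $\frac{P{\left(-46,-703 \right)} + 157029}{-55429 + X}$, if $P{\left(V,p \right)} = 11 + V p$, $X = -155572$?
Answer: $- \frac{27054}{30143} \approx -0.89752$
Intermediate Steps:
$\frac{P{\left(-46,-703 \right)} + 157029}{-55429 + X} = \frac{\left(11 - -32338\right) + 157029}{-55429 - 155572} = \frac{\left(11 + 32338\right) + 157029}{-211001} = \left(32349 + 157029\right) \left(- \frac{1}{211001}\right) = 189378 \left(- \frac{1}{211001}\right) = - \frac{27054}{30143}$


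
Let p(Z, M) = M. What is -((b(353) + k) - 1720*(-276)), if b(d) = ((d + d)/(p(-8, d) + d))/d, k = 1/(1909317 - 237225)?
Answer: -280202758199165/590248476 ≈ -4.7472e+5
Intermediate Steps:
k = 1/1672092 ≈ 5.9805e-7
b(d) = 1/d (b(d) = ((d + d)/(d + d))/d = ((2*d)/((2*d)))/d = ((2*d)*(1/(2*d)))/d = 1/d)
-((b(353) + k) - 1720*(-276)) = -((1/353 + 1/1672092) - 1720*(-276)) = -((1/353 + 1/1672092) + 474720) = -(1672445/590248476 + 474720) = -1*280202758199165/590248476 = -280202758199165/590248476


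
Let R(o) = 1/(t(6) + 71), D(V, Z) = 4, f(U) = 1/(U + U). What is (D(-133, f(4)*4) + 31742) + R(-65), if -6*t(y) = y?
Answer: 2222221/70 ≈ 31746.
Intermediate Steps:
t(y) = -y/6
f(U) = 1/(2*U)
R(o) = 1/70 (R(o) = 1/(-1/6*6 + 71) = 1/(-1 + 71) = 1/70)
(D(-133, f(4)*4) + 31742) + R(-65) = (4 + 31742) + 1/70 = 31746 + 1/70 = 2222221/70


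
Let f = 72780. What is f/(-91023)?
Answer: -24260/30341 ≈ -0.79958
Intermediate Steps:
f/(-91023) = 72780/(-91023) = 72780*(-1/91023) = -24260/30341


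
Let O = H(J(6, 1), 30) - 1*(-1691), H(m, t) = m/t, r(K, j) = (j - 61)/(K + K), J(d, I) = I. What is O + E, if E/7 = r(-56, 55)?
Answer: 202969/120 ≈ 1691.4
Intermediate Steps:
r(K, j) = (-61 + j)/(2*K) (r(K, j) = (-61 + j)/((2*K)) = (-61 + j)*(1/(2*K)) = (-61 + j)/(2*K))
E = 3/8 (E = 7*((½)*(-61 + 55)/(-56)) = 7*((½)*(-1/56)*(-6)) = 7*(3/56) = 3/8 ≈ 0.37500)
O = 50731/30 (O = 1/30 - 1*(-1691) = 1*(1/30) + 1691 = 1/30 + 1691 = 50731/30 ≈ 1691.0)
O + E = 50731/30 + 3/8 = 202969/120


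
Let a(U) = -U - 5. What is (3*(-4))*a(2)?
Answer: 84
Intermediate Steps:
a(U) = -5 - U
(3*(-4))*a(2) = (3*(-4))*(-5 - 1*2) = -12*(-5 - 2) = -12*(-7) = 84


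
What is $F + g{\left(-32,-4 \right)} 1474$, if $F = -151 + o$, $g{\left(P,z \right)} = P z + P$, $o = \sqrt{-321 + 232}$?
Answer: $141353 + i \sqrt{89} \approx 1.4135 \cdot 10^{5} + 9.434 i$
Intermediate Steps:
$o = i \sqrt{89}$ ($o = \sqrt{-89} = i \sqrt{89} \approx 9.434 i$)
$g{\left(P,z \right)} = P + P z$
$F = -151 + i \sqrt{89} \approx -151.0 + 9.434 i$
$F + g{\left(-32,-4 \right)} 1474 = \left(-151 + i \sqrt{89}\right) + - 32 \left(1 - 4\right) 1474 = \left(-151 + i \sqrt{89}\right) + \left(-32\right) \left(-3\right) 1474 = \left(-151 + i \sqrt{89}\right) + 96 \cdot 1474 = \left(-151 + i \sqrt{89}\right) + 141504 = 141353 + i \sqrt{89}$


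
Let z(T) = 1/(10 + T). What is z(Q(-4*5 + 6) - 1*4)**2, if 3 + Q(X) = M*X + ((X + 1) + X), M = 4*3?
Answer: 1/36864 ≈ 2.7127e-5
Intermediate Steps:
M = 12
Q(X) = -2 + 14*X (Q(X) = -3 + (12*X + ((X + 1) + X)) = -3 + (12*X + ((1 + X) + X)) = -3 + (12*X + (1 + 2*X)) = -3 + (1 + 14*X) = -2 + 14*X)
z(Q(-4*5 + 6) - 1*4)**2 = (1/(10 + ((-2 + 14*(-4*5 + 6)) - 1*4)))**2 = (1/(10 + ((-2 + 14*(-20 + 6)) - 4)))**2 = (1/(10 + ((-2 + 14*(-14)) - 4)))**2 = (1/(10 + ((-2 - 196) - 4)))**2 = (1/(10 + (-198 - 4)))**2 = (1/(10 - 202))**2 = (1/(-192))**2 = (-1/192)**2 = 1/36864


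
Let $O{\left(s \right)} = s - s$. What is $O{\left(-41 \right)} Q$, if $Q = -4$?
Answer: $0$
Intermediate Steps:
$O{\left(s \right)} = 0$
$O{\left(-41 \right)} Q = 0 \left(-4\right) = 0$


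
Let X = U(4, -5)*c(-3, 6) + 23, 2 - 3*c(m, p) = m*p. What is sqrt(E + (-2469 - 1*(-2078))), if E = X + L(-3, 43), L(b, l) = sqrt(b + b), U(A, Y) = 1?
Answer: sqrt(-3252 + 9*I*sqrt(6))/3 ≈ 0.06443 + 19.009*I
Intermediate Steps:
c(m, p) = 2/3 - m*p/3
L(b, l) = sqrt(2)*sqrt(b) (L(b, l) = sqrt(2*b) = sqrt(2)*sqrt(b))
X = 89/3 (X = 1*(2/3 - 1/3*(-3)*6) + 23 = 1*(2/3 + 6) + 23 = 1*(20/3) + 23 = 20/3 + 23 = 89/3 ≈ 29.667)
E = 89/3 + I*sqrt(6) (E = 89/3 + sqrt(2)*sqrt(-3) = 89/3 + sqrt(2)*(I*sqrt(3)) = 89/3 + I*sqrt(6) ≈ 29.667 + 2.4495*I)
sqrt(E + (-2469 - 1*(-2078))) = sqrt((89/3 + I*sqrt(6)) + (-2469 - 1*(-2078))) = sqrt((89/3 + I*sqrt(6)) + (-2469 + 2078)) = sqrt((89/3 + I*sqrt(6)) - 391) = sqrt(-1084/3 + I*sqrt(6))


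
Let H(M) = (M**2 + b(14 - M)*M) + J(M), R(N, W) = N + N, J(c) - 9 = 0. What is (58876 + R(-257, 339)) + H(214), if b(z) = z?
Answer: 61367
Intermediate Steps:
J(c) = 9 (J(c) = 9 + 0 = 9)
R(N, W) = 2*N
H(M) = 9 + M**2 + M*(14 - M) (H(M) = (M**2 + (14 - M)*M) + 9 = (M**2 + M*(14 - M)) + 9 = 9 + M**2 + M*(14 - M))
(58876 + R(-257, 339)) + H(214) = (58876 + 2*(-257)) + (9 + 14*214) = (58876 - 514) + (9 + 2996) = 58362 + 3005 = 61367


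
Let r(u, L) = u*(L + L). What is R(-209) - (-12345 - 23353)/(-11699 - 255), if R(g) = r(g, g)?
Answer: 522144825/5977 ≈ 87359.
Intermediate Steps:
r(u, L) = 2*L*u (r(u, L) = u*(2*L) = 2*L*u)
R(g) = 2*g**2 (R(g) = 2*g*g = 2*g**2)
R(-209) - (-12345 - 23353)/(-11699 - 255) = 2*(-209)**2 - (-12345 - 23353)/(-11699 - 255) = 2*43681 - (-35698)/(-11954) = 87362 - (-35698)*(-1)/11954 = 87362 - 1*17849/5977 = 87362 - 17849/5977 = 522144825/5977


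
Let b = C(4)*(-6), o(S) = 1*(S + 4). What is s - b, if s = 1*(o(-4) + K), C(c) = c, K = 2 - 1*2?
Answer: 24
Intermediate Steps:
K = 0 (K = 2 - 2 = 0)
o(S) = 4 + S (o(S) = 1*(4 + S) = 4 + S)
b = -24 (b = 4*(-6) = -24)
s = 0 (s = 1*((4 - 4) + 0) = 1*(0 + 0) = 1*0 = 0)
s - b = 0 - 1*(-24) = 0 + 24 = 24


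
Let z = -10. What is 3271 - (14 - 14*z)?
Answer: 3117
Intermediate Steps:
3271 - (14 - 14*z) = 3271 - (14 - 14*(-10)) = 3271 - (14 + 140) = 3271 - 1*154 = 3271 - 154 = 3117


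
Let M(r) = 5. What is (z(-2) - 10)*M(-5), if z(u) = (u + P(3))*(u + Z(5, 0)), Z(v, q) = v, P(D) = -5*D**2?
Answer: -755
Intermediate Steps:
z(u) = (-45 + u)*(5 + u) (z(u) = (u - 5*3**2)*(u + 5) = (u - 5*9)*(5 + u) = (u - 45)*(5 + u) = (-45 + u)*(5 + u))
(z(-2) - 10)*M(-5) = ((-225 + (-2)**2 - 40*(-2)) - 10)*5 = ((-225 + 4 + 80) - 10)*5 = (-141 - 10)*5 = -151*5 = -755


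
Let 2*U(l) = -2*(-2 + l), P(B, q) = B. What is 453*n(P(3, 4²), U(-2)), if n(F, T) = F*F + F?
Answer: 5436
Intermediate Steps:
U(l) = 2 - l (U(l) = (-2*(-2 + l))/2 = (4 - 2*l)/2 = 2 - l)
n(F, T) = F + F² (n(F, T) = F² + F = F + F²)
453*n(P(3, 4²), U(-2)) = 453*(3*(1 + 3)) = 453*(3*4) = 453*12 = 5436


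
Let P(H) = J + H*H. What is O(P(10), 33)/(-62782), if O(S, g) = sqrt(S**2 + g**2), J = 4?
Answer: -sqrt(11905)/62782 ≈ -0.0017379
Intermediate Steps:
P(H) = 4 + H**2 (P(H) = 4 + H*H = 4 + H**2)
O(P(10), 33)/(-62782) = sqrt((4 + 10**2)**2 + 33**2)/(-62782) = sqrt((4 + 100)**2 + 1089)*(-1/62782) = sqrt(104**2 + 1089)*(-1/62782) = sqrt(10816 + 1089)*(-1/62782) = sqrt(11905)*(-1/62782) = -sqrt(11905)/62782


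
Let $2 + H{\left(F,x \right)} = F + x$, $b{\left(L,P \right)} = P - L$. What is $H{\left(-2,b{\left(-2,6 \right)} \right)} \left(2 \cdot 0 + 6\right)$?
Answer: $24$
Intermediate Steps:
$H{\left(F,x \right)} = -2 + F + x$ ($H{\left(F,x \right)} = -2 + \left(F + x\right) = -2 + F + x$)
$H{\left(-2,b{\left(-2,6 \right)} \right)} \left(2 \cdot 0 + 6\right) = \left(-2 - 2 + \left(6 - -2\right)\right) \left(2 \cdot 0 + 6\right) = \left(-2 - 2 + \left(6 + 2\right)\right) \left(0 + 6\right) = \left(-2 - 2 + 8\right) 6 = 4 \cdot 6 = 24$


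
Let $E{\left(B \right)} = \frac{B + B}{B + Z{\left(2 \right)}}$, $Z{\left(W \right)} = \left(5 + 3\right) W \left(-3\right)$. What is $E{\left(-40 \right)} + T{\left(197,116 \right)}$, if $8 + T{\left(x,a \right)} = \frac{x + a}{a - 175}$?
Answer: $- \frac{8045}{649} \approx -12.396$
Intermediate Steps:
$T{\left(x,a \right)} = -8 + \frac{a + x}{-175 + a}$ ($T{\left(x,a \right)} = -8 + \frac{x + a}{a - 175} = -8 + \frac{a + x}{-175 + a}$)
$Z{\left(W \right)} = - 24 W$ ($Z{\left(W \right)} = 8 \left(- 3 W\right) = - 24 W$)
$E{\left(B \right)} = \frac{2 B}{-48 + B}$ ($E{\left(B \right)} = \frac{B + B}{B - 48} = \frac{2 B}{B - 48} = \frac{2 B}{-48 + B}$)
$E{\left(-40 \right)} + T{\left(197,116 \right)} = 2 \left(-40\right) \frac{1}{-48 - 40} + \frac{1400 + 197 - 812}{-175 + 116} = 2 \left(-40\right) \frac{1}{-88} + \frac{1400 + 197 - 812}{-59} = 2 \left(-40\right) \left(- \frac{1}{88}\right) - \frac{785}{59} = \frac{10}{11} - \frac{785}{59} = - \frac{8045}{649}$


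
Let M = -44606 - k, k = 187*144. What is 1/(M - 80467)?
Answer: -1/152001 ≈ -6.5789e-6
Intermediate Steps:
k = 26928
M = -71534 (M = -44606 - 1*26928 = -44606 - 26928 = -71534)
1/(M - 80467) = 1/(-71534 - 80467) = 1/(-152001) = -1/152001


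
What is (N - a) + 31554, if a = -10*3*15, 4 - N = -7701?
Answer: 39709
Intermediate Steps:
N = 7705 (N = 4 - 1*(-7701) = 4 + 7701 = 7705)
a = -450 (a = -30*15 = -450)
(N - a) + 31554 = (7705 - 1*(-450)) + 31554 = (7705 + 450) + 31554 = 8155 + 31554 = 39709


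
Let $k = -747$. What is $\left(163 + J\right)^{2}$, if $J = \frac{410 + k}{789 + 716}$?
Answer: $\frac{60014220484}{2265025} \approx 26496.0$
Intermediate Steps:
$J = - \frac{337}{1505}$ ($J = \frac{410 - 747}{789 + 716} = - \frac{337}{1505} \approx -0.22392$)
$\left(163 + J\right)^{2} = \left(163 - \frac{337}{1505}\right)^{2} = \left(\frac{244978}{1505}\right)^{2} = \frac{60014220484}{2265025}$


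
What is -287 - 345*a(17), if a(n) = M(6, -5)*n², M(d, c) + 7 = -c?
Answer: 199123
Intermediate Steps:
M(d, c) = -7 - c
a(n) = -2*n² (a(n) = (-7 - 1*(-5))*n² = (-7 + 5)*n² = -2*n²)
-287 - 345*a(17) = -287 - (-690)*17² = -287 - (-690)*289 = -287 - 345*(-578) = -287 + 199410 = 199123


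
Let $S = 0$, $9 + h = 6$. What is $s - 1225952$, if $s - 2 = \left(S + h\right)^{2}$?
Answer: $-1225941$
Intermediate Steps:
$h = -3$ ($h = -9 + 6 = -3$)
$s = 11$ ($s = 2 + \left(0 - 3\right)^{2} = 2 + \left(-3\right)^{2} = 2 + 9 = 11$)
$s - 1225952 = 11 - 1225952 = -1225941$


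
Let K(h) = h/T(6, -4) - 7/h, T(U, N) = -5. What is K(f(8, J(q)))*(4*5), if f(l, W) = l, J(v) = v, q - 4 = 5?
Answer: -99/2 ≈ -49.500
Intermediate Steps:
q = 9 (q = 4 + 5 = 9)
K(h) = -7/h - h/5 (K(h) = h/(-5) - 7/h = h*(-⅕) - 7/h = -h/5 - 7/h = -7/h - h/5)
K(f(8, J(q)))*(4*5) = (-7/8 - ⅕*8)*(4*5) = (-7*⅛ - 8/5)*20 = (-7/8 - 8/5)*20 = -99/40*20 = -99/2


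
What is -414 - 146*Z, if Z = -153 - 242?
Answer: 57256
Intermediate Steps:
Z = -395
-414 - 146*Z = -414 - 146*(-395) = -414 + 57670 = 57256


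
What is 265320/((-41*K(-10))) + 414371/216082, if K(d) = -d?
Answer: -5716098413/8859362 ≈ -645.20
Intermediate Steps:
265320/((-41*K(-10))) + 414371/216082 = 265320/((-(-41)*(-10))) + 414371/216082 = 265320/((-41*10)) + 414371*(1/216082) = 265320/(-410) + 414371/216082 = 265320*(-1/410) + 414371/216082 = -26532/41 + 414371/216082 = -5716098413/8859362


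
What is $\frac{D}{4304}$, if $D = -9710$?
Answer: $- \frac{4855}{2152} \approx -2.256$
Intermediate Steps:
$\frac{D}{4304} = - \frac{9710}{4304} = \left(-9710\right) \frac{1}{4304} = - \frac{4855}{2152}$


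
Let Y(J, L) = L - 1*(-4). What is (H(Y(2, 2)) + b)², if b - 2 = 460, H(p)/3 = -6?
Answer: 197136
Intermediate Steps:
Y(J, L) = 4 + L (Y(J, L) = L + 4 = 4 + L)
H(p) = -18 (H(p) = 3*(-6) = -18)
b = 462 (b = 2 + 460 = 462)
(H(Y(2, 2)) + b)² = (-18 + 462)² = 444² = 197136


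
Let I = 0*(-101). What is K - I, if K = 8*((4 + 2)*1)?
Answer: 48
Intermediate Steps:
K = 48 (K = 8*(6*1) = 8*6 = 48)
I = 0
K - I = 48 - 1*0 = 48 + 0 = 48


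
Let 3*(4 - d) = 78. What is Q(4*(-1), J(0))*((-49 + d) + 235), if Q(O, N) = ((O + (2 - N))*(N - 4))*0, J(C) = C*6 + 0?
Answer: 0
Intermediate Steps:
d = -22 (d = 4 - ⅓*78 = 4 - 26 = -22)
J(C) = 6*C (J(C) = 6*C + 0 = 6*C)
Q(O, N) = 0 (Q(O, N) = ((2 + O - N)*(-4 + N))*0 = ((-4 + N)*(2 + O - N))*0 = 0)
Q(4*(-1), J(0))*((-49 + d) + 235) = 0*((-49 - 22) + 235) = 0*(-71 + 235) = 0*164 = 0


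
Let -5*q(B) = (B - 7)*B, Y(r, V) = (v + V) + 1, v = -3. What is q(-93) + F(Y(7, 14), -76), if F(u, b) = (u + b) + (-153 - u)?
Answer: -2089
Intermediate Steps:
Y(r, V) = -2 + V (Y(r, V) = (-3 + V) + 1 = -2 + V)
F(u, b) = -153 + b (F(u, b) = (b + u) + (-153 - u) = -153 + b)
q(B) = -B*(-7 + B)/5 (q(B) = -(B - 7)*B/5 = -(-7 + B)*B/5 = -B*(-7 + B)/5)
q(-93) + F(Y(7, 14), -76) = (⅕)*(-93)*(7 - 1*(-93)) + (-153 - 76) = (⅕)*(-93)*(7 + 93) - 229 = (⅕)*(-93)*100 - 229 = -1860 - 229 = -2089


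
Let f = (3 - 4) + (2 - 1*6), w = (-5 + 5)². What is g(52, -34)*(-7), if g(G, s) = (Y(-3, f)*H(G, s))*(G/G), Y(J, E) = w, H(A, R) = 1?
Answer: 0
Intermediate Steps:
w = 0 (w = 0² = 0)
f = -5 (f = -1 + (2 - 6) = -1 - 4 = -5)
Y(J, E) = 0
g(G, s) = 0 (g(G, s) = (0*1)*(G/G) = 0*1 = 0)
g(52, -34)*(-7) = 0*(-7) = 0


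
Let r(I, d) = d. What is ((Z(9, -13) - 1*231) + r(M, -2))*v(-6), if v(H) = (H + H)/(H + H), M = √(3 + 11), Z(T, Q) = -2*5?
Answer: -243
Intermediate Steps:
Z(T, Q) = -10
M = √14 ≈ 3.7417
v(H) = 1 (v(H) = (2*H)/((2*H)) = (2*H)*(1/(2*H)) = 1)
((Z(9, -13) - 1*231) + r(M, -2))*v(-6) = ((-10 - 1*231) - 2)*1 = ((-10 - 231) - 2)*1 = (-241 - 2)*1 = -243*1 = -243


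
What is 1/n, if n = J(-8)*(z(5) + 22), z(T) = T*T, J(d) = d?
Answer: -1/376 ≈ -0.0026596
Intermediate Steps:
z(T) = T²
n = -376 (n = -8*(5² + 22) = -8*(25 + 22) = -8*47 = -376)
1/n = 1/(-376) = -1/376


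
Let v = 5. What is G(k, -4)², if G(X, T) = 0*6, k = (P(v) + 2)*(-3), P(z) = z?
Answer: 0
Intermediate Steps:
k = -21 (k = (5 + 2)*(-3) = 7*(-3) = -21)
G(X, T) = 0
G(k, -4)² = 0² = 0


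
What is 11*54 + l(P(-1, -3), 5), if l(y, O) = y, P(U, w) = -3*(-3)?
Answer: 603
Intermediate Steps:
P(U, w) = 9
11*54 + l(P(-1, -3), 5) = 11*54 + 9 = 594 + 9 = 603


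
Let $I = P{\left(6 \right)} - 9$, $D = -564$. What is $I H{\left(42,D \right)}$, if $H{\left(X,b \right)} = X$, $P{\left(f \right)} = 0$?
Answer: $-378$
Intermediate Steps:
$I = -9$ ($I = 0 - 9 = -9$)
$I H{\left(42,D \right)} = \left(-9\right) 42 = -378$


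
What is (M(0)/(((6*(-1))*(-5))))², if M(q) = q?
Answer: 0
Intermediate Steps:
(M(0)/(((6*(-1))*(-5))))² = (0/(((6*(-1))*(-5))))² = (0/((-6*(-5))))² = (0/30)² = (0*(1/30))² = 0² = 0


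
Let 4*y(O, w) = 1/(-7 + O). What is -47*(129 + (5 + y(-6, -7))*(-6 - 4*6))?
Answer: 24957/26 ≈ 959.88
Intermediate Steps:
y(O, w) = 1/(4*(-7 + O))
-47*(129 + (5 + y(-6, -7))*(-6 - 4*6)) = -47*(129 + (5 + 1/(4*(-7 - 6)))*(-6 - 4*6)) = -47*(129 + (5 + (¼)/(-13))*(-6 - 24)) = -47*(129 + (5 + (¼)*(-1/13))*(-30)) = -47*(129 + (5 - 1/52)*(-30)) = -47*(129 + (259/52)*(-30)) = -47*(129 - 3885/26) = -47*(-531/26) = 24957/26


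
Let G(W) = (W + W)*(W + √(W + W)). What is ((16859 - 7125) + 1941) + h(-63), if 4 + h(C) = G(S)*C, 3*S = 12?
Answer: 9655 - 1008*√2 ≈ 8229.5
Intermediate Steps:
S = 4 (S = (⅓)*12 = 4)
G(W) = 2*W*(W + √2*√W) (G(W) = (2*W)*(W + √(2*W)) = (2*W)*(W + √2*√W) = 2*W*(W + √2*√W))
h(C) = -4 + C*(32 + 16*√2) (h(C) = -4 + (2*4² + 2*√2*4^(3/2))*C = -4 + (2*16 + 2*√2*8)*C = -4 + (32 + 16*√2)*C = -4 + C*(32 + 16*√2))
((16859 - 7125) + 1941) + h(-63) = ((16859 - 7125) + 1941) + (-4 + 16*(-63)*(2 + √2)) = (9734 + 1941) + (-4 + (-2016 - 1008*√2)) = 11675 + (-2020 - 1008*√2) = 9655 - 1008*√2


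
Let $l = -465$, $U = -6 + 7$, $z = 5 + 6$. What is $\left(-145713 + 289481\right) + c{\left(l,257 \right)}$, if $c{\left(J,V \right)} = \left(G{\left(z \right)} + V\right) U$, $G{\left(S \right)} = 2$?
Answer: $144027$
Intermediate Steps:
$z = 11$
$U = 1$
$c{\left(J,V \right)} = 2 + V$ ($c{\left(J,V \right)} = \left(2 + V\right) 1 = 2 + V$)
$\left(-145713 + 289481\right) + c{\left(l,257 \right)} = \left(-145713 + 289481\right) + \left(2 + 257\right) = 143768 + 259 = 144027$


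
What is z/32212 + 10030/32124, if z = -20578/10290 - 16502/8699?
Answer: 401515699437291/1286469566778340 ≈ 0.31211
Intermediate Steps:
z = -174406801/44756355 (z = -20578*1/10290 - 16502*1/8699 = -10289/5145 - 16502/8699 = -174406801/44756355 ≈ -3.8968)
z/32212 + 10030/32124 = -174406801/44756355/32212 + 10030/32124 = -174406801/44756355*1/32212 + 10030*(1/32124) = -174406801/1441691707260 + 5015/16062 = 401515699437291/1286469566778340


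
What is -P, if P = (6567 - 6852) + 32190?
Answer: -31905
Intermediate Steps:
P = 31905 (P = -285 + 32190 = 31905)
-P = -1*31905 = -31905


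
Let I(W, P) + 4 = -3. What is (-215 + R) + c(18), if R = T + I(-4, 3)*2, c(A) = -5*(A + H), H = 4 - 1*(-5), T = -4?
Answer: -368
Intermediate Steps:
I(W, P) = -7 (I(W, P) = -4 - 3 = -7)
H = 9 (H = 4 + 5 = 9)
c(A) = -45 - 5*A (c(A) = -5*(A + 9) = -5*(9 + A) = -45 - 5*A)
R = -18 (R = -4 - 7*2 = -4 - 14 = -18)
(-215 + R) + c(18) = (-215 - 18) + (-45 - 5*18) = -233 + (-45 - 90) = -233 - 135 = -368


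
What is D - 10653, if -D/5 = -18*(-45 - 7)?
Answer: -15333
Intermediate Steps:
D = -4680 (D = -(-90)*(-45 - 7) = -(-90)*(-52) = -5*936 = -4680)
D - 10653 = -4680 - 10653 = -15333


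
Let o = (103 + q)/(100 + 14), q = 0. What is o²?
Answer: 10609/12996 ≈ 0.81633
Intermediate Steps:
o = 103/114 (o = (103 + 0)/(100 + 14) = 103/114 ≈ 0.90351)
o² = (103/114)² = 10609/12996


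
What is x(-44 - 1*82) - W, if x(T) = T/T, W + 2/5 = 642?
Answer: -3203/5 ≈ -640.60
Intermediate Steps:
W = 3208/5 (W = -⅖ + 642 = 3208/5 ≈ 641.60)
x(T) = 1
x(-44 - 1*82) - W = 1 - 1*3208/5 = 1 - 3208/5 = -3203/5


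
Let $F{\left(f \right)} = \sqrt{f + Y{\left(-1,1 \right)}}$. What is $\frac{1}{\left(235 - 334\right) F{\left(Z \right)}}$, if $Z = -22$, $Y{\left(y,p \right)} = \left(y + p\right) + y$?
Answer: $\frac{i \sqrt{23}}{2277} \approx 0.0021062 i$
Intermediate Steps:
$Y{\left(y,p \right)} = p + 2 y$ ($Y{\left(y,p \right)} = \left(p + y\right) + y = p + 2 y$)
$F{\left(f \right)} = \sqrt{-1 + f}$ ($F{\left(f \right)} = \sqrt{f + \left(1 + 2 \left(-1\right)\right)} = \sqrt{f + \left(1 - 2\right)} = \sqrt{f - 1} = \sqrt{-1 + f}$)
$\frac{1}{\left(235 - 334\right) F{\left(Z \right)}} = \frac{1}{\left(235 - 334\right) \sqrt{-1 - 22}} = \frac{1}{\left(-99\right) \sqrt{-23}} = - \frac{1}{99 i \sqrt{23}} = - \frac{\left(- \frac{1}{23}\right) i \sqrt{23}}{99} = \frac{i \sqrt{23}}{2277}$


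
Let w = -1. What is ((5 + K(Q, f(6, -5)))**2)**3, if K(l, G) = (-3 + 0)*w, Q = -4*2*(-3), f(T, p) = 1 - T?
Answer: 262144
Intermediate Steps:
Q = 24 (Q = -8*(-3) = 24)
K(l, G) = 3 (K(l, G) = (-3 + 0)*(-1) = -3*(-1) = 3)
((5 + K(Q, f(6, -5)))**2)**3 = ((5 + 3)**2)**3 = (8**2)**3 = 64**3 = 262144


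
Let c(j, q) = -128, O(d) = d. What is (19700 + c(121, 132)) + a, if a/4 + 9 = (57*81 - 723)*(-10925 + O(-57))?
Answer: -171036096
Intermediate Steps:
a = -171055668 (a = -36 + 4*((57*81 - 723)*(-10925 - 57)) = -36 + 4*((4617 - 723)*(-10982)) = -36 + 4*(3894*(-10982)) = -36 + 4*(-42763908) = -36 - 171055632 = -171055668)
(19700 + c(121, 132)) + a = (19700 - 128) - 171055668 = 19572 - 171055668 = -171036096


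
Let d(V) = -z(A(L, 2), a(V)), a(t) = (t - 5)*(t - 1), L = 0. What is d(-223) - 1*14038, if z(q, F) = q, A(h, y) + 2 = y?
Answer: -14038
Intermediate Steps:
A(h, y) = -2 + y
a(t) = (-1 + t)*(-5 + t) (a(t) = (-5 + t)*(-1 + t) = (-1 + t)*(-5 + t))
d(V) = 0 (d(V) = -(-2 + 2) = -1*0 = 0)
d(-223) - 1*14038 = 0 - 1*14038 = 0 - 14038 = -14038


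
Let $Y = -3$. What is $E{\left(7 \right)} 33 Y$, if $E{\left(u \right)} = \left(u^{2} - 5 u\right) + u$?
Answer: $-2079$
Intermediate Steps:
$E{\left(u \right)} = u^{2} - 4 u$
$E{\left(7 \right)} 33 Y = 7 \left(-4 + 7\right) 33 \left(-3\right) = 7 \cdot 3 \cdot 33 \left(-3\right) = 21 \cdot 33 \left(-3\right) = 693 \left(-3\right) = -2079$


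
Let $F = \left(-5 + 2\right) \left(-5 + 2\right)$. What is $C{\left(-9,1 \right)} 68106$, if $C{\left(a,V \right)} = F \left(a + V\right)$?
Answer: $-4903632$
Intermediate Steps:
$F = 9$ ($F = \left(-3\right) \left(-3\right) = 9$)
$C{\left(a,V \right)} = 9 V + 9 a$ ($C{\left(a,V \right)} = 9 \left(a + V\right) = 9 \left(V + a\right) = 9 V + 9 a$)
$C{\left(-9,1 \right)} 68106 = \left(9 \cdot 1 + 9 \left(-9\right)\right) 68106 = \left(9 - 81\right) 68106 = \left(-72\right) 68106 = -4903632$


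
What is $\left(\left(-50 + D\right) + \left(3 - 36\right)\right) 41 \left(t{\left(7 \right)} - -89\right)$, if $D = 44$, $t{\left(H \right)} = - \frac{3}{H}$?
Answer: $- \frac{991380}{7} \approx -1.4163 \cdot 10^{5}$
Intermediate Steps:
$\left(\left(-50 + D\right) + \left(3 - 36\right)\right) 41 \left(t{\left(7 \right)} - -89\right) = \left(\left(-50 + 44\right) + \left(3 - 36\right)\right) 41 \left(- \frac{3}{7} - -89\right) = \left(-6 + \left(3 - 36\right)\right) 41 \left(\left(-3\right) \frac{1}{7} + 89\right) = \left(-6 - 33\right) 41 \left(- \frac{3}{7} + 89\right) = \left(-39\right) 41 \cdot \frac{620}{7} = \left(-1599\right) \frac{620}{7} = - \frac{991380}{7}$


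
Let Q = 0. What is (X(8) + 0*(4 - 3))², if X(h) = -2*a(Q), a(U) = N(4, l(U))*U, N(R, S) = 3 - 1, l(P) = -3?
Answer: 0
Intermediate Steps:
N(R, S) = 2
a(U) = 2*U
X(h) = 0 (X(h) = -4*0 = -2*0 = 0)
(X(8) + 0*(4 - 3))² = (0 + 0*(4 - 3))² = (0 + 0*1)² = (0 + 0)² = 0² = 0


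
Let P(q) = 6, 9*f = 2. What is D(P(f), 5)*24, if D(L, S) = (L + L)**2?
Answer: 3456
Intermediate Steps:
f = 2/9 (f = (1/9)*2 = 2/9 ≈ 0.22222)
D(L, S) = 4*L**2 (D(L, S) = (2*L)**2 = 4*L**2)
D(P(f), 5)*24 = (4*6**2)*24 = (4*36)*24 = 144*24 = 3456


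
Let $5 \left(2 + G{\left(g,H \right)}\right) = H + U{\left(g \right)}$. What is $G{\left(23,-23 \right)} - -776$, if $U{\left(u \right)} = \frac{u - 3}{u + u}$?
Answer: $\frac{88491}{115} \approx 769.49$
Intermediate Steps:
$U{\left(u \right)} = \frac{-3 + u}{2 u}$
$G{\left(g,H \right)} = -2 + \frac{H}{5} + \frac{-3 + g}{10 g}$ ($G{\left(g,H \right)} = -2 + \frac{H + \frac{-3 + g}{2 g}}{5} = -2 + \left(\frac{H}{5} + \frac{-3 + g}{10 g}\right) = -2 + \frac{H}{5} + \frac{-3 + g}{10 g}$)
$G{\left(23,-23 \right)} - -776 = \left(- \frac{19}{10} - \frac{3}{10 \cdot 23} + \frac{1}{5} \left(-23\right)\right) - -776 = \left(- \frac{19}{10} - \frac{3}{230} - \frac{23}{5}\right) + 776 = - \frac{749}{115} + 776 = \frac{88491}{115}$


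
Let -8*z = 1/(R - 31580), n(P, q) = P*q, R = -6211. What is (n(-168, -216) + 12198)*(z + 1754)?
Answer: 4285219452353/50388 ≈ 8.5044e+7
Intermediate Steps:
z = 1/302328 (z = -1/(8*(-6211 - 31580)) = -1/8/(-37791) = -1/8*(-1/37791) = 1/302328 ≈ 3.3077e-6)
(n(-168, -216) + 12198)*(z + 1754) = (-168*(-216) + 12198)*(1/302328 + 1754) = (36288 + 12198)*(530283313/302328) = 48486*(530283313/302328) = 4285219452353/50388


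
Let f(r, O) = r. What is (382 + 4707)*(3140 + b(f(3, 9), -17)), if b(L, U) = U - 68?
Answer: 15546895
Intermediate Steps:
b(L, U) = -68 + U
(382 + 4707)*(3140 + b(f(3, 9), -17)) = (382 + 4707)*(3140 + (-68 - 17)) = 5089*(3140 - 85) = 5089*3055 = 15546895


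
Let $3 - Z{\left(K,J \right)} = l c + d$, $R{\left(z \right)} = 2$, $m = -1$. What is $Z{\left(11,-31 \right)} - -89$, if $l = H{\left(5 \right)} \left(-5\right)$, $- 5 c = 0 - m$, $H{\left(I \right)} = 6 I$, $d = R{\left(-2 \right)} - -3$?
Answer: $57$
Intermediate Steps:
$d = 5$ ($d = 2 - -3 = 2 + 3 = 5$)
$c = - \frac{1}{5}$ ($c = - \frac{0 - -1}{5} = - \frac{0 + 1}{5} = \left(- \frac{1}{5}\right) 1 = - \frac{1}{5} \approx -0.2$)
$l = -150$ ($l = 6 \cdot 5 \left(-5\right) = 30 \left(-5\right) = -150$)
$Z{\left(K,J \right)} = -32$ ($Z{\left(K,J \right)} = 3 - \left(\left(-150\right) \left(- \frac{1}{5}\right) + 5\right) = 3 - \left(30 + 5\right) = 3 - 35 = -32$)
$Z{\left(11,-31 \right)} - -89 = -32 - -89 = -32 + 89 = 57$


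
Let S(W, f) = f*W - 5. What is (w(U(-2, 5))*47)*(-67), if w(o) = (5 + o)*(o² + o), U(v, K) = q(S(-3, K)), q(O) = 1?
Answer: -37788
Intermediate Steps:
S(W, f) = -5 + W*f (S(W, f) = W*f - 5 = -5 + W*f)
U(v, K) = 1
w(o) = (5 + o)*(o + o²)
(w(U(-2, 5))*47)*(-67) = ((1*(5 + 1² + 6*1))*47)*(-67) = ((1*(5 + 1 + 6))*47)*(-67) = ((1*12)*47)*(-67) = (12*47)*(-67) = 564*(-67) = -37788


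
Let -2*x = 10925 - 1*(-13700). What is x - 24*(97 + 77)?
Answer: -32977/2 ≈ -16489.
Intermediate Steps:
x = -24625/2 (x = -(10925 - 1*(-13700))/2 = -(10925 + 13700)/2 = -1/2*24625 = -24625/2 ≈ -12313.)
x - 24*(97 + 77) = -24625/2 - 24*(97 + 77) = -24625/2 - 24*174 = -24625/2 - 1*4176 = -24625/2 - 4176 = -32977/2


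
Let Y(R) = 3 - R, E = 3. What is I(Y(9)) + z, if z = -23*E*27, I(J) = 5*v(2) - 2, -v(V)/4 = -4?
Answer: -1785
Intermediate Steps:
v(V) = 16 (v(V) = -4*(-4) = 16)
I(J) = 78 (I(J) = 5*16 - 2 = 80 - 2 = 78)
z = -1863 (z = -23*3*27 = -69*27 = -1863)
I(Y(9)) + z = 78 - 1863 = -1785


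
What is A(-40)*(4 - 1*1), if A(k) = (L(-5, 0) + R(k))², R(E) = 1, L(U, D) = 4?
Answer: 75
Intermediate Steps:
A(k) = 25 (A(k) = (4 + 1)² = 5² = 25)
A(-40)*(4 - 1*1) = 25*(4 - 1*1) = 25*(4 - 1) = 25*3 = 75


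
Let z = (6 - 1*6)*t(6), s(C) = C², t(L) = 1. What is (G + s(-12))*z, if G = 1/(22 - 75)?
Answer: 0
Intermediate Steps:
z = 0 (z = (6 - 1*6)*1 = (6 - 6)*1 = 0*1 = 0)
G = -1/53 (G = 1/(-53) = -1/53 ≈ -0.018868)
(G + s(-12))*z = (-1/53 + (-12)²)*0 = (-1/53 + 144)*0 = (7631/53)*0 = 0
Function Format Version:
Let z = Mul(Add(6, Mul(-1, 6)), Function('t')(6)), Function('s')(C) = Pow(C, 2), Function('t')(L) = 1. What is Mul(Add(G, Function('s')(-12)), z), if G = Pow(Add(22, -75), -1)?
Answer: 0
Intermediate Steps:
z = 0 (z = Mul(Add(6, Mul(-1, 6)), 1) = Mul(Add(6, -6), 1) = Mul(0, 1) = 0)
G = Rational(-1, 53) (G = Pow(-53, -1) = Rational(-1, 53) ≈ -0.018868)
Mul(Add(G, Function('s')(-12)), z) = Mul(Add(Rational(-1, 53), Pow(-12, 2)), 0) = Mul(Add(Rational(-1, 53), 144), 0) = Mul(Rational(7631, 53), 0) = 0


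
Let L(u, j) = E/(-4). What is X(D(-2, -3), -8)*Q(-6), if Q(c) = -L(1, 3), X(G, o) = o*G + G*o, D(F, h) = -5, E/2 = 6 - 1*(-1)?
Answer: 280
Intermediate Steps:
E = 14 (E = 2*(6 - 1*(-1)) = 2*(6 + 1) = 2*7 = 14)
X(G, o) = 2*G*o (X(G, o) = G*o + G*o = 2*G*o)
L(u, j) = -7/2 (L(u, j) = 14/(-4) = 14*(-¼) = -7/2)
Q(c) = 7/2 (Q(c) = -1*(-7/2) = 7/2)
X(D(-2, -3), -8)*Q(-6) = (2*(-5)*(-8))*(7/2) = 80*(7/2) = 280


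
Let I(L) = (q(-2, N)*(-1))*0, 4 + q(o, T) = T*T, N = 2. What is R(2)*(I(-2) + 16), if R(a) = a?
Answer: 32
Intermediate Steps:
q(o, T) = -4 + T² (q(o, T) = -4 + T*T = -4 + T²)
I(L) = 0 (I(L) = ((-4 + 2²)*(-1))*0 = ((-4 + 4)*(-1))*0 = (0*(-1))*0 = 0*0 = 0)
R(2)*(I(-2) + 16) = 2*(0 + 16) = 2*16 = 32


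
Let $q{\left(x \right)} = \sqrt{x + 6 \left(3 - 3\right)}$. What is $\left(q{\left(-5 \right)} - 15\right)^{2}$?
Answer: $\left(15 - i \sqrt{5}\right)^{2} \approx 220.0 - 67.082 i$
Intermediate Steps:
$q{\left(x \right)} = \sqrt{x}$ ($q{\left(x \right)} = \sqrt{x + 6 \cdot 0} = \sqrt{x + 0} = \sqrt{x}$)
$\left(q{\left(-5 \right)} - 15\right)^{2} = \left(\sqrt{-5} - 15\right)^{2} = \left(i \sqrt{5} - 15\right)^{2} = \left(-15 + i \sqrt{5}\right)^{2}$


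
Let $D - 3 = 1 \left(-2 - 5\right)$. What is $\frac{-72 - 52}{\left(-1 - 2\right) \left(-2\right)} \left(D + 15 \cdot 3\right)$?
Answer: $- \frac{2542}{3} \approx -847.33$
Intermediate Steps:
$D = -4$ ($D = 3 + 1 \left(-2 - 5\right) = 3 + 1 \left(-7\right) = 3 - 7 = -4$)
$\frac{-72 - 52}{\left(-1 - 2\right) \left(-2\right)} \left(D + 15 \cdot 3\right) = \frac{-72 - 52}{\left(-1 - 2\right) \left(-2\right)} \left(-4 + 15 \cdot 3\right) = \frac{-72 - 52}{\left(-3\right) \left(-2\right)} \left(-4 + 45\right) = - \frac{124}{6} \cdot 41 = \left(-124\right) \frac{1}{6} \cdot 41 = \left(- \frac{62}{3}\right) 41 = - \frac{2542}{3}$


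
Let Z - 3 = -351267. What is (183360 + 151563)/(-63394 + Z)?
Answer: -334923/414658 ≈ -0.80771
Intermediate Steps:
Z = -351264 (Z = 3 - 351267 = -351264)
(183360 + 151563)/(-63394 + Z) = (183360 + 151563)/(-63394 - 351264) = 334923/(-414658) = 334923*(-1/414658) = -334923/414658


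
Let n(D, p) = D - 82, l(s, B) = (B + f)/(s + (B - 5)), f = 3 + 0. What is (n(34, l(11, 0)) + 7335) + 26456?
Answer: 33743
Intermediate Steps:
f = 3
l(s, B) = (3 + B)/(-5 + B + s) (l(s, B) = (B + 3)/(s + (B - 5)) = (3 + B)/(s + (-5 + B)) = (3 + B)/(-5 + B + s))
n(D, p) = -82 + D
(n(34, l(11, 0)) + 7335) + 26456 = ((-82 + 34) + 7335) + 26456 = (-48 + 7335) + 26456 = 7287 + 26456 = 33743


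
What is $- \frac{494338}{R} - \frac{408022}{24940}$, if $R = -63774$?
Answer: $- \frac{3423101327}{397630890} \approx -8.6087$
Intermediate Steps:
$- \frac{494338}{R} - \frac{408022}{24940} = - \frac{494338}{-63774} - \frac{408022}{24940} = \left(-494338\right) \left(- \frac{1}{63774}\right) - \frac{204011}{12470} = \frac{247169}{31887} - \frac{204011}{12470} = - \frac{3423101327}{397630890}$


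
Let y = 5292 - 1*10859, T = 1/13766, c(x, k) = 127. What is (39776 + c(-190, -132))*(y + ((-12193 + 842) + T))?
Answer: -9293136840861/13766 ≈ -6.7508e+8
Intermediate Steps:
T = 1/13766 ≈ 7.2643e-5
y = -5567 (y = 5292 - 10859 = -5567)
(39776 + c(-190, -132))*(y + ((-12193 + 842) + T)) = (39776 + 127)*(-5567 + ((-12193 + 842) + 1/13766)) = 39903*(-5567 + (-11351 + 1/13766)) = 39903*(-5567 - 156257865/13766) = 39903*(-232893187/13766) = -9293136840861/13766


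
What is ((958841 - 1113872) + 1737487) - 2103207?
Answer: -520751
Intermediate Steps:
((958841 - 1113872) + 1737487) - 2103207 = (-155031 + 1737487) - 2103207 = 1582456 - 2103207 = -520751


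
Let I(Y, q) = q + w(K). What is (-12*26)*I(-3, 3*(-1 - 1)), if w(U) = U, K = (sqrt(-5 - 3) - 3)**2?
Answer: 1560 + 3744*I*sqrt(2) ≈ 1560.0 + 5294.8*I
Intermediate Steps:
K = (-3 + 2*I*sqrt(2))**2 (K = (sqrt(-8) - 3)**2 = (2*I*sqrt(2) - 3)**2 = (-3 + 2*I*sqrt(2))**2 ≈ 1.0 - 16.971*I)
I(Y, q) = 1 + q - 12*I*sqrt(2) (I(Y, q) = q + (1 - 12*I*sqrt(2)) = 1 + q - 12*I*sqrt(2))
(-12*26)*I(-3, 3*(-1 - 1)) = (-12*26)*(1 + 3*(-1 - 1) - 12*I*sqrt(2)) = -312*(1 + 3*(-2) - 12*I*sqrt(2)) = -312*(1 - 6 - 12*I*sqrt(2)) = -312*(-5 - 12*I*sqrt(2)) = 1560 + 3744*I*sqrt(2)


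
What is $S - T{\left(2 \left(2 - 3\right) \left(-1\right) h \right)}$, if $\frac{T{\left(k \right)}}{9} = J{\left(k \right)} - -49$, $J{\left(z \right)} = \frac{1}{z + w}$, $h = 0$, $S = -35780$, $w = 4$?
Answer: $- \frac{144893}{4} \approx -36223.0$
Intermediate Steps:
$J{\left(z \right)} = \frac{1}{4 + z}$ ($J{\left(z \right)} = \frac{1}{z + 4} = \frac{1}{4 + z}$)
$T{\left(k \right)} = 441 + \frac{9}{4 + k}$ ($T{\left(k \right)} = 9 \left(\frac{1}{4 + k} - -49\right) = 9 \left(\frac{1}{4 + k} + 49\right) = 9 \left(49 + \frac{1}{4 + k}\right) = 441 + \frac{9}{4 + k}$)
$S - T{\left(2 \left(2 - 3\right) \left(-1\right) h \right)} = -35780 - \frac{9 \left(197 + 49 \cdot 2 \left(2 - 3\right) \left(-1\right) 0\right)}{4 + 2 \left(2 - 3\right) \left(-1\right) 0} = -35780 - \frac{9 \left(197 + 49 \cdot 2 \left(\left(-1\right) \left(-1\right)\right) 0\right)}{4 + 2 \left(\left(-1\right) \left(-1\right)\right) 0} = -35780 - \frac{9 \left(197 + 49 \cdot 2 \cdot 1 \cdot 0\right)}{4 + 2 \cdot 1 \cdot 0} = -35780 - \frac{9 \left(197 + 49 \cdot 2 \cdot 0\right)}{4 + 2 \cdot 0} = -35780 - \frac{9 \left(197 + 49 \cdot 0\right)}{4 + 0} = -35780 - \frac{9 \left(197 + 0\right)}{4} = -35780 - 9 \cdot \frac{1}{4} \cdot 197 = -35780 - \frac{1773}{4} = - \frac{144893}{4}$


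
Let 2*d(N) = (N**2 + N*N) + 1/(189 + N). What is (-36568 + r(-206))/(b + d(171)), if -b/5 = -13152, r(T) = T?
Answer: -26477280/68400721 ≈ -0.38709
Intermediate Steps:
d(N) = N**2 + 1/(2*(189 + N)) (d(N) = ((N**2 + N*N) + 1/(189 + N))/2 = ((N**2 + N**2) + 1/(189 + N))/2 = (2*N**2 + 1/(189 + N))/2 = (1/(189 + N) + 2*N**2)/2 = N**2 + 1/(2*(189 + N)))
b = 65760 (b = -5*(-13152) = 65760)
(-36568 + r(-206))/(b + d(171)) = (-36568 - 206)/(65760 + (1/2 + 171**3 + 189*171**2)/(189 + 171)) = -36774/(65760 + (1/2 + 5000211 + 189*29241)/360) = -36774/(65760 + (1/2 + 5000211 + 5526549)/360) = -36774/(65760 + (1/360)*(21053521/2)) = -36774/(65760 + 21053521/720) = -36774/68400721/720 = -36774*720/68400721 = -26477280/68400721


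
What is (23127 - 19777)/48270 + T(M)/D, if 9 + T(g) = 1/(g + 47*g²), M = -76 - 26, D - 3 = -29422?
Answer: 537709849229/7713834136502 ≈ 0.069707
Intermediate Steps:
D = -29419 (D = 3 - 29422 = -29419)
M = -102
T(g) = -9 + 1/(g + 47*g²)
(23127 - 19777)/48270 + T(M)/D = (23127 - 19777)/48270 + ((1 - 423*(-102)² - 9*(-102))/((-102)*(1 + 47*(-102))))/(-29419) = 3350*(1/48270) - (1 - 423*10404 + 918)/(102*(1 - 4794))*(-1/29419) = 335/4827 - 1/102*(1 - 4400892 + 918)/(-4793)*(-1/29419) = 335/4827 - 1/102*(-1/4793)*(-4399973)*(-1/29419) = 335/4827 - 4399973/488886*(-1/29419) = 335/4827 + 4399973/14382537234 = 537709849229/7713834136502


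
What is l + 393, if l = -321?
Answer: 72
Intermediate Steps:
l + 393 = -321 + 393 = 72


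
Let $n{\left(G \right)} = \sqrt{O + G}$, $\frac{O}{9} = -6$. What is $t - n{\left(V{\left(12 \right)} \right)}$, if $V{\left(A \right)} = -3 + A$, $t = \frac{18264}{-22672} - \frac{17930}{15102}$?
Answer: $- \frac{42645743}{21399534} - 3 i \sqrt{5} \approx -1.9928 - 6.7082 i$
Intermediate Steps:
$O = -54$ ($O = 9 \left(-6\right) = -54$)
$t = - \frac{42645743}{21399534}$ ($t = 18264 \left(- \frac{1}{22672}\right) - \frac{8965}{7551} = - \frac{2283}{2834} - \frac{8965}{7551} = - \frac{42645743}{21399534} \approx -1.9928$)
$n{\left(G \right)} = \sqrt{-54 + G}$
$t - n{\left(V{\left(12 \right)} \right)} = - \frac{42645743}{21399534} - \sqrt{-54 + \left(-3 + 12\right)} = - \frac{42645743}{21399534} - \sqrt{-54 + 9} = - \frac{42645743}{21399534} - \sqrt{-45} = - \frac{42645743}{21399534} - 3 i \sqrt{5}$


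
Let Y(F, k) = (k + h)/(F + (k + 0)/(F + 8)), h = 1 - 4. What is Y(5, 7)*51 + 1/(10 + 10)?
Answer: 2213/60 ≈ 36.883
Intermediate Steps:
h = -3
Y(F, k) = (-3 + k)/(F + k/(8 + F)) (Y(F, k) = (k - 3)/(F + (k + 0)/(F + 8)) = (-3 + k)/(F + k/(8 + F)))
Y(5, 7)*51 + 1/(10 + 10) = ((-24 - 3*5 + 8*7 + 5*7)/(7 + 5² + 8*5))*51 + 1/(10 + 10) = ((-24 - 15 + 56 + 35)/(7 + 25 + 40))*51 + 1/20 = (52/72)*51 + 1/20 = ((1/72)*52)*51 + 1/20 = (13/18)*51 + 1/20 = 221/6 + 1/20 = 2213/60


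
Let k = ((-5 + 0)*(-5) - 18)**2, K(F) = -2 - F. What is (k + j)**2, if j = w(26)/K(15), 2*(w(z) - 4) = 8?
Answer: 680625/289 ≈ 2355.1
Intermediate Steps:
w(z) = 8 (w(z) = 4 + (1/2)*8 = 4 + 4 = 8)
j = -8/17 (j = 8/(-2 - 1*15) = 8/(-2 - 15) = 8/(-17) = 8*(-1/17) = -8/17 ≈ -0.47059)
k = 49 (k = (-5*(-5) - 18)**2 = (25 - 18)**2 = 7**2 = 49)
(k + j)**2 = (49 - 8/17)**2 = (825/17)**2 = 680625/289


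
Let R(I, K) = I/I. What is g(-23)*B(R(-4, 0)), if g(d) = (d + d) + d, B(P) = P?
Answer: -69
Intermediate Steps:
R(I, K) = 1
g(d) = 3*d (g(d) = 2*d + d = 3*d)
g(-23)*B(R(-4, 0)) = (3*(-23))*1 = -69*1 = -69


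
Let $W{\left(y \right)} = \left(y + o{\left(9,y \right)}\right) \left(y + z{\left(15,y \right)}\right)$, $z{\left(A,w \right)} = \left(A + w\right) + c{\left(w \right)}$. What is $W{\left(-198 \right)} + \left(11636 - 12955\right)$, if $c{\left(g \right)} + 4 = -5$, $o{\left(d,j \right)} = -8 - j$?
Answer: $1801$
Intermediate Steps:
$c{\left(g \right)} = -9$ ($c{\left(g \right)} = -4 - 5 = -9$)
$z{\left(A,w \right)} = -9 + A + w$ ($z{\left(A,w \right)} = \left(A + w\right) - 9 = -9 + A + w$)
$W{\left(y \right)} = -48 - 16 y$ ($W{\left(y \right)} = \left(y - \left(8 + y\right)\right) \left(y + \left(-9 + 15 + y\right)\right) = - 8 \left(y + \left(6 + y\right)\right) = - 8 \left(6 + 2 y\right) = -48 - 16 y$)
$W{\left(-198 \right)} + \left(11636 - 12955\right) = \left(-48 - -3168\right) + \left(11636 - 12955\right) = \left(-48 + 3168\right) + \left(11636 - 12955\right) = 3120 - 1319 = 1801$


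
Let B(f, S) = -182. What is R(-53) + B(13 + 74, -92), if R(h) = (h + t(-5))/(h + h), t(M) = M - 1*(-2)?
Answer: -9618/53 ≈ -181.47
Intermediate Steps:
t(M) = 2 + M (t(M) = M + 2 = 2 + M)
R(h) = (-3 + h)/(2*h) (R(h) = (h + (2 - 5))/(h + h) = (h - 3)/((2*h)) = (-3 + h)*(1/(2*h)) = (-3 + h)/(2*h))
R(-53) + B(13 + 74, -92) = (1/2)*(-3 - 53)/(-53) - 182 = (1/2)*(-1/53)*(-56) - 182 = 28/53 - 182 = -9618/53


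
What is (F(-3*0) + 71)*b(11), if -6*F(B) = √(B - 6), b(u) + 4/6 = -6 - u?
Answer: -3763/3 + 53*I*√6/18 ≈ -1254.3 + 7.2124*I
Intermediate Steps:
b(u) = -20/3 - u (b(u) = -⅔ + (-6 - u) = -20/3 - u)
F(B) = -√(-6 + B)/6 (F(B) = -√(B - 6)/6 = -√(-6 + B)/6)
(F(-3*0) + 71)*b(11) = (-√(-6 - 3*0)/6 + 71)*(-20/3 - 1*11) = (-√(-6 + 0)/6 + 71)*(-20/3 - 11) = (-I*√6/6 + 71)*(-53/3) = (71 - I*√6/6)*(-53/3) = -3763/3 + 53*I*√6/18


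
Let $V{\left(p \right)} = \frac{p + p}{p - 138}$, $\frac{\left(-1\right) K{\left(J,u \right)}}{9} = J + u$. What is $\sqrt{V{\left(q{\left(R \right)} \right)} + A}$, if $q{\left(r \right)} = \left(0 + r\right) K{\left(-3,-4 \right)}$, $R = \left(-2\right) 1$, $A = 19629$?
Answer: $\frac{\sqrt{9500898}}{22} \approx 140.11$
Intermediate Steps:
$R = -2$
$K{\left(J,u \right)} = - 9 J - 9 u$ ($K{\left(J,u \right)} = - 9 \left(J + u\right) = - 9 J - 9 u$)
$q{\left(r \right)} = 63 r$ ($q{\left(r \right)} = \left(0 + r\right) \left(\left(-9\right) \left(-3\right) - -36\right) = r \left(27 + 36\right) = r 63 = 63 r$)
$V{\left(p \right)} = \frac{2 p}{-138 + p}$
$\sqrt{V{\left(q{\left(R \right)} \right)} + A} = \sqrt{\frac{2 \cdot 63 \left(-2\right)}{-138 + 63 \left(-2\right)} + 19629} = \sqrt{2 \left(-126\right) \frac{1}{-138 - 126} + 19629} = \sqrt{2 \left(-126\right) \frac{1}{-264} + 19629} = \sqrt{2 \left(-126\right) \left(- \frac{1}{264}\right) + 19629} = \sqrt{\frac{21}{22} + 19629} = \sqrt{\frac{431859}{22}} = \frac{\sqrt{9500898}}{22}$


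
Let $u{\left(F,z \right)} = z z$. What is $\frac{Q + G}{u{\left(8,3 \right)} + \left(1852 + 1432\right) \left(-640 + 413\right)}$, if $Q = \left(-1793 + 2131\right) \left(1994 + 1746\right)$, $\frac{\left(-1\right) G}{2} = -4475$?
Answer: $- \frac{1273070}{745459} \approx -1.7078$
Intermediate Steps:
$G = 8950$ ($G = \left(-2\right) \left(-4475\right) = 8950$)
$Q = 1264120$ ($Q = 338 \cdot 3740 = 1264120$)
$u{\left(F,z \right)} = z^{2}$
$\frac{Q + G}{u{\left(8,3 \right)} + \left(1852 + 1432\right) \left(-640 + 413\right)} = \frac{1264120 + 8950}{3^{2} + \left(1852 + 1432\right) \left(-640 + 413\right)} = \frac{1273070}{9 + 3284 \left(-227\right)} = \frac{1273070}{9 - 745468} = \frac{1273070}{-745459} = 1273070 \left(- \frac{1}{745459}\right) = - \frac{1273070}{745459}$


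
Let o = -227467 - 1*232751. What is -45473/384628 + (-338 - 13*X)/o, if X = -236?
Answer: -3662921259/29502121484 ≈ -0.12416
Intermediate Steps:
o = -460218 (o = -227467 - 232751 = -460218)
-45473/384628 + (-338 - 13*X)/o = -45473/384628 + (-338 - 13*(-236))/(-460218) = -45473*1/384628 + (-338 + 3068)*(-1/460218) = -45473/384628 + 2730*(-1/460218) = -45473/384628 - 455/76703 = -3662921259/29502121484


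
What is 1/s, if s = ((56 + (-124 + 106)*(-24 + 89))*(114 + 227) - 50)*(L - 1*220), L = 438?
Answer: -1/82823432 ≈ -1.2074e-8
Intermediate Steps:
s = -82823432 (s = ((56 + (-124 + 106)*(-24 + 89))*(114 + 227) - 50)*(438 - 1*220) = ((56 - 18*65)*341 - 50)*(438 - 220) = ((56 - 1170)*341 - 50)*218 = (-1114*341 - 50)*218 = (-379874 - 50)*218 = -379924*218 = -82823432)
1/s = 1/(-82823432) = -1/82823432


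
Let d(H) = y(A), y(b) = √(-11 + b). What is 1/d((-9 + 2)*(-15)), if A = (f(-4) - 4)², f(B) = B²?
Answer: √133/133 ≈ 0.086711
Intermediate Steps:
A = 144 (A = ((-4)² - 4)² = (16 - 4)² = 12² = 144)
d(H) = √133 (d(H) = √(-11 + 144) = √133)
1/d((-9 + 2)*(-15)) = 1/(√133) = √133/133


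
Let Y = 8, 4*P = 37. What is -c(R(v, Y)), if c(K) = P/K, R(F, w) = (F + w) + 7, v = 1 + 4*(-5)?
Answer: 37/16 ≈ 2.3125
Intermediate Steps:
P = 37/4 (P = (¼)*37 = 37/4 ≈ 9.2500)
v = -19 (v = 1 - 20 = -19)
R(F, w) = 7 + F + w
c(K) = 37/(4*K)
-c(R(v, Y)) = -37/(4*(7 - 19 + 8)) = -37/(4*(-4)) = -37*(-1)/(4*4) = -1*(-37/16) = 37/16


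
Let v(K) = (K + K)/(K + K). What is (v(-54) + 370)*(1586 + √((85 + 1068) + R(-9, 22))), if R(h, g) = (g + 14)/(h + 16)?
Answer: 588406 + 583*√469 ≈ 6.0103e+5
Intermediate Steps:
R(h, g) = (14 + g)/(16 + h)
v(K) = 1 (v(K) = (2*K)/((2*K)) = (2*K)*(1/(2*K)) = 1)
(v(-54) + 370)*(1586 + √((85 + 1068) + R(-9, 22))) = (1 + 370)*(1586 + √((85 + 1068) + (14 + 22)/(16 - 9))) = 371*(1586 + √(1153 + 36/7)) = 371*(1586 + √(8107/7)) = 371*(1586 + 11*√469/7) = 588406 + 583*√469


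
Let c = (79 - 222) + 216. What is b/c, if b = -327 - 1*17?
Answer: -344/73 ≈ -4.7123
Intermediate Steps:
c = 73 (c = -143 + 216 = 73)
b = -344 (b = -327 - 17 = -344)
b/c = -344/73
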